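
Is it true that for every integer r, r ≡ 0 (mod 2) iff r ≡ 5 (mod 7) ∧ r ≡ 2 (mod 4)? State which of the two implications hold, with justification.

[⇒] This fails: r = 0 gives 0 ≡ 0 (mod 2) but 0 ≡ 0 (mod 7), so the conjunction on the right does not hold.

[⇐] Conversely, if r ≡ 5 (mod 7) and r ≡ 2 (mod 4), then by the Chinese remainder theorem r ≡ 26 (mod 28). Since 26 ≡ 0 (mod 2) and 2 ∣ 28, we get r ≡ 0 (mod 2).

Only the converse holds.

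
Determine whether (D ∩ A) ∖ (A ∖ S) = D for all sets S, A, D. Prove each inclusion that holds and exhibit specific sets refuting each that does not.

The sets are not equal: only the forward inclusion holds.

(⊇) This inclusion fails. Take S = ∅, A = ∅, D = {1}; then 1 ∈ D but 1 ∉ (D ∩ A) ∖ (A ∖ S).

(⊆) Let x ∈ (D ∩ A) ∖ (A ∖ S). Then x ∈ S ∩ A ∩ D, from which x ∈ D.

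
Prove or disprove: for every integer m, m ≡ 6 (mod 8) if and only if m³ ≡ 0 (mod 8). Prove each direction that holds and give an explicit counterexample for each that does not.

(→) Suppose m ≡ 6 (mod 8). Write m = 8j + 6. Then (8j + 6)³ = 512j³ + 1152j² + 864j + 216 = 8(64j³ + 144j² + 108j + 27) + 0, so m³ ≡ 0 (mod 8).

(←) This fails: take m = 0. Then 0³ = 0 ≡ 0 (mod 8), yet 0 ≡ 0 (mod 8), not 6.

(⇒) holds; (⇐) fails.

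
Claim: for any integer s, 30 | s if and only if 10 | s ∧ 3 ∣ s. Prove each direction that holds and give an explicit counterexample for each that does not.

Both directions hold.

[⇒] If 30 ∣ s, write s = 30q. Since 30 = 3·10, s = 10·(3q), so 10 ∣ s; and since 30 = 10·3, s = 3·(10q), so 3 ∣ s.

[⇐] Suppose 10 ∣ s and 3 ∣ s. Any common multiple of 10 and 3 is a multiple of their lcm; here gcd(10, 3) = 1, so lcm(10, 3) = 10·3 = 30, so 30 ∣ s.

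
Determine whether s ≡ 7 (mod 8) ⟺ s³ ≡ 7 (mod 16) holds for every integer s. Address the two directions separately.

Only the converse holds.

(⇒) This fails: take s = 15. Then 15 ≡ 7 (mod 8), but 15³ = 3375 ≡ 15 (mod 16), not 7.

(⇐) Conversely, the residues r modulo 16 with r³ ≡ 7 (mod 16) are exactly {7}, and each is ≡ 7 (mod 8).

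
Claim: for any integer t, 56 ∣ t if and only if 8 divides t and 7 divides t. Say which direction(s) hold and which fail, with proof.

Both implications hold.

Converse. Suppose 8 ∣ t and 7 ∣ t. Any common multiple of 8 and 7 is a multiple of their lcm; here gcd(8, 7) = 1, so lcm(8, 7) = 8·7 = 56, so 56 ∣ t.

Forward direction. If 56 ∣ t, write t = 56q. Since 56 = 7·8, t = 8·(7q), so 8 ∣ t; and since 56 = 8·7, t = 7·(8q), so 7 ∣ t.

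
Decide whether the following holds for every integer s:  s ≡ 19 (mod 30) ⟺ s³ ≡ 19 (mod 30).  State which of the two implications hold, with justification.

Forward direction. Suppose s ≡ 19 (mod 30). Write s = 30j + 19. Then (30j + 19)³ = 27000j³ + 51300j² + 32490j + 6859 = 30(900j³ + 1710j² + 1083j + 228) + 19, so s³ ≡ 19 (mod 30).

Converse. Suppose s³ ≡ 19 (mod 30). The only residue r in {0, …, 29} with r³ ≡ 19 (mod 30) is r = 19, so s ≡ 19 (mod 30).

The biconditional holds.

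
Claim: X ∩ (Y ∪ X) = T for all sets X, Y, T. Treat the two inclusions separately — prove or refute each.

(⊆) This inclusion fails. Take X = {1}, Y = ∅, T = ∅; then 1 ∈ X ∩ (Y ∪ X) but 1 ∉ T.

(⊇) This inclusion fails. Take X = ∅, Y = ∅, T = {1}; then 1 ∈ T but 1 ∉ X ∩ (Y ∪ X).

(⊆) fails and (⊇) fails.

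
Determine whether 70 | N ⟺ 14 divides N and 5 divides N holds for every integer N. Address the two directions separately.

Forward direction. If 70 ∣ N, write N = 70q. Since 70 = 5·14, N = 14·(5q), so 14 ∣ N; and since 70 = 14·5, N = 5·(14q), so 5 ∣ N.

Converse. Suppose 14 ∣ N and 5 ∣ N. Any common multiple of 14 and 5 is a multiple of their lcm; here gcd(14, 5) = 1, so lcm(14, 5) = 14·5 = 70, so 70 ∣ N.

Both directions hold; the statement is true.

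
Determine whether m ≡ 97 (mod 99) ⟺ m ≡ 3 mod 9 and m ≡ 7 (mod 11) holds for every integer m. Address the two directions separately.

(⇒) This fails: m = 97 gives 97 ≡ 97 (mod 99) but 97 ≡ 7 (mod 9), so the conjunction on the right does not hold.

(⇐) This fails: m = 84 satisfies both congruences on the right (84 ≡ 3 mod 9 and 84 ≡ 7 mod 11) yet 84 ≡ 84 (mod 99), not 97.

Both directions fail.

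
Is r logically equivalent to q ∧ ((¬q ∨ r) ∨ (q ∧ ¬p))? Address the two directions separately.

Neither implication holds.

(→) This fails. Under p = F, q = F, r = T, the left side is true but the right side is false.

(←) This fails. Under p = F, q = T, r = F, the left side is false but the right side is true.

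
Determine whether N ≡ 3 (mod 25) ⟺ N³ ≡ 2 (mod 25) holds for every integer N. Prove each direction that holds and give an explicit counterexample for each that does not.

Both implications hold.

Forward direction. Suppose N ≡ 3 (mod 25). Write N = 25j + 3. Then (25j + 3)³ = 15625j³ + 5625j² + 675j + 27 = 25(625j³ + 225j² + 27j + 1) + 2, so N³ ≡ 2 (mod 25).

Converse. Suppose N³ ≡ 2 (mod 25). The only residue r in {0, …, 24} with r³ ≡ 2 (mod 25) is r = 3, so N ≡ 3 (mod 25).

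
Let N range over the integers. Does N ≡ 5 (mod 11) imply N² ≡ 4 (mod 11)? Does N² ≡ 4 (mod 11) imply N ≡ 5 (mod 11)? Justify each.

[⇒] This fails: take N = 5. Then 5 ≡ 5 (mod 11), but 5² = 25 ≡ 3 (mod 11), not 4.

[⇐] This fails: take N = 2. Then 2² = 4 ≡ 4 (mod 11), yet 2 ≡ 2 (mod 11), not 5.

Neither implication holds.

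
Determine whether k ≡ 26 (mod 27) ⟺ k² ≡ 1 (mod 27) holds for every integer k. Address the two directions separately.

(←) This fails: take k = 1. Then 1² = 1 ≡ 1 (mod 27), yet 1 ≡ 1 (mod 27), not 26.

(→) Suppose k ≡ 26 (mod 27). Write k = 27j + 26. Then (27j + 26)² = 729j² + 1404j + 676 = 27(27j² + 52j + 25) + 1, so k² ≡ 1 (mod 27).

(⇒) holds; (⇐) fails.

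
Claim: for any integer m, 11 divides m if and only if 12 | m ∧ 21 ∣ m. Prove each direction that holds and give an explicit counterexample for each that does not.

(⇒) fails and (⇐) fails.

(→) This fails: take m = 11. Certainly 11 ∣ 11, but 12 ∤ 11.

(←) This fails: take m = 84. Both 12 ∣ 84 and 21 ∣ 84, yet 84 is not a multiple of 11 (since 84 = 7·11 + 7), so 11 ∤ 84.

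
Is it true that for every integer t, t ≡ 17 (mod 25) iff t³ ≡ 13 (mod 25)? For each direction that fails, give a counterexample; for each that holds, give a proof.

Both directions hold; the statement is true.

(⟹) Suppose t ≡ 17 (mod 25). Write t = 25j + 17. Then (25j + 17)³ = 15625j³ + 31875j² + 21675j + 4913 = 25(625j³ + 1275j² + 867j + 196) + 13, so t³ ≡ 13 (mod 25).

(⟸) Conversely, suppose t³ ≡ 13 (mod 25). The only residue r in {0, …, 24} with r³ ≡ 13 (mod 25) is r = 17, so t ≡ 17 (mod 25).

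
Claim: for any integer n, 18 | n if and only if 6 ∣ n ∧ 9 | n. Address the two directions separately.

Equivalent; both directions hold.

Forward direction. If 18 ∣ n, write n = 18q. Since 18 = 3·6, n = 6·(3q), so 6 ∣ n; and since 18 = 2·9, n = 9·(2q), so 9 ∣ n.

Converse. Suppose 6 ∣ n and 9 ∣ n. Any common multiple of 6 and 9 is a multiple of their lcm; here lcm(6, 9) = 6·9/gcd(6, 9) = 54/3 = 18, so 18 ∣ n.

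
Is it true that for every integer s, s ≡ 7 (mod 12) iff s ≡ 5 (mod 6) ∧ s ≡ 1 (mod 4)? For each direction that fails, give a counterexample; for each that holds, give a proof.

(⇒) This fails: s = 7 gives 7 ≡ 7 (mod 12) but 7 ≡ 1 (mod 6), so the conjunction on the right does not hold.

(⇐) This fails: s = 5 satisfies both congruences on the right (5 ≡ 5 mod 6 and 5 ≡ 1 mod 4) yet 5 ≡ 5 (mod 12), not 7.

Both directions fail.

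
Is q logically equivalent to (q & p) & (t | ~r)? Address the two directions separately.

[⇒] This fails. Under p = F, t = F, r = F, q = T, the left side is true but the right side is false.

[⇐] Assume the antecedent. If t is true, the antecedent forces (p = T, t = T, r = F, q = T) or (p = T, t = T, r = T, q = T), and q holds there. If t is false, the antecedent forces (p = T, t = F, r = F, q = T), and q holds there. Either way q holds.

(⇒) fails; (⇐) holds.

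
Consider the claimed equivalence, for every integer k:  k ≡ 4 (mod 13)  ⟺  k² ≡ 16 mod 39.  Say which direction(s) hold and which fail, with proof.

Neither implication holds.

[⇒] This fails: take k = 30. Then 30 ≡ 4 (mod 13), but 30² = 900 ≡ 3 (mod 39), not 16.

[⇐] This fails: take k = 22. Then 22² = 484 ≡ 16 (mod 39), yet 22 ≡ 9 (mod 13), not 4.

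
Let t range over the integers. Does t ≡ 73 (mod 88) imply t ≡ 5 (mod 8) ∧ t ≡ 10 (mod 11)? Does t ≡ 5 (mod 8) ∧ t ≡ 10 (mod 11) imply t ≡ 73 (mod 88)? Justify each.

(⇒) fails and (⇐) fails.

Forward direction. This fails: t = 73 gives 73 ≡ 73 (mod 88) but 73 ≡ 1 (mod 8), so the conjunction on the right does not hold.

Converse. This fails: t = 21 satisfies both congruences on the right (21 ≡ 5 mod 8 and 21 ≡ 10 mod 11) yet 21 ≡ 21 (mod 88), not 73.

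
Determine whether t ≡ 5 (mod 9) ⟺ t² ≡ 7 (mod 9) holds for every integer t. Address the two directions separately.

Only the forward direction holds.

[⇒] Suppose t ≡ 5 (mod 9). Write t = 9j + 5. Then (9j + 5)² = 81j² + 90j + 25 = 9(9j² + 10j + 2) + 7, so t² ≡ 7 (mod 9).

[⇐] This fails: take t = 4. Then 4² = 16 ≡ 7 (mod 9), yet 4 ≡ 4 (mod 9), not 5.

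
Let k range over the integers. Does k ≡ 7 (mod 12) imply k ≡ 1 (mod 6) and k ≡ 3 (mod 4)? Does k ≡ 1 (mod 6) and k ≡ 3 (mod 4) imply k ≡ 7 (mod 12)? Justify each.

Both directions hold.

(⇐) If k ≡ 1 (mod 6) and k ≡ 3 (mod 4), then by the Chinese remainder theorem k ≡ 7 (mod 12). This is exactly k ≡ 7 (mod 12).

(⇒) Suppose k ≡ 7 (mod 12); write k = 12j + 7. Since 6 ∣ 12, reducing mod 6 gives k ≡ 7 ≡ 1 (mod 6); since 4 ∣ 12, reducing mod 4 gives k ≡ 7 ≡ 3 (mod 4).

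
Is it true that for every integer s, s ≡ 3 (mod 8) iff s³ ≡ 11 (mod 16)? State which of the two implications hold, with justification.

(⇒) fails; (⇐) holds.

(←) The residues r modulo 16 with r³ ≡ 11 (mod 16) are exactly {3}, and each is ≡ 3 (mod 8).

(→) This fails: take s = 11. Then 11 ≡ 3 (mod 8), but 11³ = 1331 ≡ 3 (mod 16), not 11.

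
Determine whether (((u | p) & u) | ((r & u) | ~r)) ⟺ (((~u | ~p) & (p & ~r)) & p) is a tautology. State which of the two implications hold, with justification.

Only the converse holds.

(⟸) Assume the antecedent. If r is true, the antecedent cannot hold. If r is false, ((u | p) & u) | ((r & u) | ~r) reduces to true regardless of the other variables. Either way ((u | p) & u) | ((r & u) | ~r) holds.

(⟹) This fails. Under r = F, p = F, u = F, the left side is true but the right side is false.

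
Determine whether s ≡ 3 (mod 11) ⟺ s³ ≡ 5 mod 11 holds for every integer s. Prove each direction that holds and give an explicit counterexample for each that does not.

[⇒] Suppose s ≡ 3 (mod 11). Write s = 11j + 3. Then (11j + 3)³ = 1331j³ + 1089j² + 297j + 27 = 11(121j³ + 99j² + 27j + 2) + 5, so s³ ≡ 5 (mod 11).

[⇐] Conversely, suppose s³ ≡ 5 (mod 11). The only residue r in {0, …, 10} with r³ ≡ 5 (mod 11) is r = 3, so s ≡ 3 (mod 11).

Both implications hold.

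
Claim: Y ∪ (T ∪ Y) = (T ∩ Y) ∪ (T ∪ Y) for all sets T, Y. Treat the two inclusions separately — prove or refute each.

Both inclusions hold; the sets are equal.

Forward inclusion. Let x ∈ Y ∪ (T ∪ Y). Then either x ∈ T and x ∉ Y; or x ∈ Y and x ∉ T; or x ∈ T ∩ Y. In each case x ∈ (T ∩ Y) ∪ (T ∪ Y), so Y ∪ (T ∪ Y) ⊆ (T ∩ Y) ∪ (T ∪ Y).

Reverse inclusion. Let x ∈ (T ∩ Y) ∪ (T ∪ Y). Then either x ∈ T and x ∉ Y; or x ∈ Y and x ∉ T; or x ∈ T ∩ Y. In each case x ∈ Y ∪ (T ∪ Y), so (T ∩ Y) ∪ (T ∪ Y) ⊆ Y ∪ (T ∪ Y).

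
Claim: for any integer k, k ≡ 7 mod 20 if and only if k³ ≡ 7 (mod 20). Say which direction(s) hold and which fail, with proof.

Both directions fail.

(→) This fails: take k = 7. Then 7 ≡ 7 (mod 20), but 7³ = 343 ≡ 3 (mod 20), not 7.

(←) This fails: take k = 3. Then 3³ = 27 ≡ 7 (mod 20), yet 3 ≡ 3 (mod 20), not 7.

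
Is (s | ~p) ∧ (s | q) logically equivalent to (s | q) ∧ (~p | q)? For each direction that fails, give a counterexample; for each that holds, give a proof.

(⇒) This fails. Under s = T, q = F, p = T, the left side is true but the right side is false.

(⇐) This fails. Under s = F, q = T, p = T, the left side is false but the right side is true.

(⇒) fails and (⇐) fails.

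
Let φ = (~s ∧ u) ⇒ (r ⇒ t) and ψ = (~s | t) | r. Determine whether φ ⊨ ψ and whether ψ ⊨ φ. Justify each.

[⇒] This fails. Under u = F, t = F, s = T, r = F, the left side is true but the right side is false.

[⇐] This fails. Under u = T, t = F, s = F, r = T, the left side is false but the right side is true.

(⇒) fails and (⇐) fails.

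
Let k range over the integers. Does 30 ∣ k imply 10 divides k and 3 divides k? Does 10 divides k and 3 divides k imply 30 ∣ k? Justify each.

Both directions hold.

(→) If 30 ∣ k, write k = 30q. Since 30 = 3·10, k = 10·(3q), so 10 ∣ k; and since 30 = 10·3, k = 3·(10q), so 3 ∣ k.

(←) Suppose 10 ∣ k and 3 ∣ k. Any common multiple of 10 and 3 is a multiple of their lcm; here gcd(10, 3) = 1, so lcm(10, 3) = 10·3 = 30, so 30 ∣ k.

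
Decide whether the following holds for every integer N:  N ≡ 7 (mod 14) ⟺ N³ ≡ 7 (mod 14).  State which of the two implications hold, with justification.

Both directions hold.

(→) Suppose N ≡ 7 (mod 14). Write N = 14j + 7. Then (14j + 7)³ = 2744j³ + 4116j² + 2058j + 343 = 14(196j³ + 294j² + 147j + 24) + 7, so N³ ≡ 7 (mod 14).

(←) Conversely, suppose N³ ≡ 7 (mod 14). The only residue r in {0, …, 13} with r³ ≡ 7 (mod 14) is r = 7, so N ≡ 7 (mod 14).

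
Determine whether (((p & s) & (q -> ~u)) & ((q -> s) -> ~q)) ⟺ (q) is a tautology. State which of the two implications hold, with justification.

Neither direction holds.

(⟹) This fails. Under s = T, u = F, q = F, p = T, the left side is true but the right side is false.

(⟸) This fails. Under s = F, u = F, q = T, p = F, the left side is false but the right side is true.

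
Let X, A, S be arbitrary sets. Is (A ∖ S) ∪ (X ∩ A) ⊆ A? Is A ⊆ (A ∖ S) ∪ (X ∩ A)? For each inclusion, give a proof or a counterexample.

Only the forward inclusion holds.

(⟸) This inclusion fails. Take X = ∅, A = {1}, S = {1}; then 1 ∈ A but 1 ∉ (A ∖ S) ∪ (X ∩ A).

(⟹) Let x ∈ (A ∖ S) ∪ (X ∩ A). Then either x ∈ A and x ∉ X, S; or x ∈ X ∩ A and x ∉ S; or x ∈ X ∩ A ∩ S. In each case x ∈ A, so (A ∖ S) ∪ (X ∩ A) ⊆ A.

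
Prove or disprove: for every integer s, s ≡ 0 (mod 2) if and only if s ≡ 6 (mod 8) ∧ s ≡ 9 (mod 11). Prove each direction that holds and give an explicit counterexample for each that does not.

(⟹) This fails: s = 0 gives 0 ≡ 0 (mod 2) but 0 ≡ 0 (mod 8), so the conjunction on the right does not hold.

(⟸) Conversely, if s ≡ 6 (mod 8) and s ≡ 9 (mod 11), then by the Chinese remainder theorem s ≡ 86 (mod 88). Since 86 ≡ 0 (mod 2) and 2 ∣ 88, we get s ≡ 0 (mod 2).

The forward direction fails; the converse holds.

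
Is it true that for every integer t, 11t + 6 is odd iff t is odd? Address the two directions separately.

(⇒) Suppose 11t + 6 is odd. Since 11 is odd, 11t and t have the same parity, so 11t + 6 ≡ t + 6 (mod 2). As 6 is even, 11t + 6 is odd exactly when t is odd. Thus t is odd.

(⇐) Conversely, suppose t is odd; write t = 2j + 1. Then 11t + 6 = 11·(2j + 1) + 6 = 2·11j + 17, which is odd.

Both implications hold.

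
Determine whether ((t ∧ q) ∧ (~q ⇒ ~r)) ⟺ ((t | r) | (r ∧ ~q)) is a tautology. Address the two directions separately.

The forward direction holds; the converse fails.

Converse. This fails. Under t = T, q = F, r = F, the left side is false but the right side is true.

Forward direction. Assume the antecedent. If t is true, (t | r) | (r ∧ ~q) reduces to true regardless of the other variables. If t is false, the antecedent cannot hold. Either way (t | r) | (r ∧ ~q) holds.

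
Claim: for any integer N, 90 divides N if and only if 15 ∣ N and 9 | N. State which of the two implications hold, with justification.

(⇐) This fails: take N = 45. Both 15 ∣ 45 and 9 ∣ 45, yet 45 is not a multiple of 90 (since 45 = 0·90 + 45), so 90 ∤ 45.

(⇒) If 90 ∣ N, write N = 90q. Since 90 = 6·15, N = 15·(6q), so 15 ∣ N; and since 90 = 10·9, N = 9·(10q), so 9 ∣ N.

The forward direction holds; the converse fails.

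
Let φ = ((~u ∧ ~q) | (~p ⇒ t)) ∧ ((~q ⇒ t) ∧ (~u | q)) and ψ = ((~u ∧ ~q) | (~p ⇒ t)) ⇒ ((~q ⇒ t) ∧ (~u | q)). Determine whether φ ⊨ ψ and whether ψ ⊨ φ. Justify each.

Forward direction. Assume the antecedent. If q is true, the consequent reduces to true regardless of the other variables. If q is false, the antecedent forces (q = F, u = F, p = F, t = T) or (q = F, u = F, p = T, t = T), and the consequent holds there. Either way the consequent holds.

Converse. This fails. Under q = T, u = F, p = F, t = F, the left side is false but the right side is true.

Only the forward direction holds.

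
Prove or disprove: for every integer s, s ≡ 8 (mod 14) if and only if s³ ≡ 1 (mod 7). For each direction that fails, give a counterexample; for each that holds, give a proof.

(⇒) Suppose s ≡ 8 (mod 14). Then s³ ≡ 8³ = 512 (mod 14), and since 7 ∣ 14, also s³ ≡ 1 (mod 7).

(⇐) This fails: take s = 1. Then 1³ = 1 ≡ 1 (mod 7), yet 1 ≡ 1 (mod 14), not 8.

Not equivalent: only (⇒) holds.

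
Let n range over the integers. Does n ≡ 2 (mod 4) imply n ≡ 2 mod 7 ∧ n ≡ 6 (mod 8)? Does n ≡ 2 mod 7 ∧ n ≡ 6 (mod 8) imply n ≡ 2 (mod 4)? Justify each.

(⇐) If n ≡ 2 (mod 7) and n ≡ 6 (mod 8), then by the Chinese remainder theorem n ≡ 30 (mod 56). Since 30 ≡ 2 (mod 4) and 4 ∣ 56, we get n ≡ 2 (mod 4).

(⇒) This fails: n = 2 gives 2 ≡ 2 (mod 4) but 2 ≡ 2 (mod 8), so the conjunction on the right does not hold.

The forward direction fails; the converse holds.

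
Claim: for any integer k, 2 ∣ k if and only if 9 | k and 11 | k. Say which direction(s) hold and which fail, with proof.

Both directions fail.

[⇒] This fails: take k = 2. Certainly 2 ∣ 2, but 9 ∤ 2.

[⇐] This fails: take k = 99. Both 9 ∣ 99 and 11 ∣ 99, yet 99 is not a multiple of 2 (since 99 = 49·2 + 1), so 2 ∤ 99.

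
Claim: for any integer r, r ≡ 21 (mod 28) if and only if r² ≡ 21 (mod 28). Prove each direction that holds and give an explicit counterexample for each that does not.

(→) Suppose r ≡ 21 (mod 28). Write r = 28j + 21. Then (28j + 21)² = 784j² + 1176j + 441 = 28(28j² + 42j + 15) + 21, so r² ≡ 21 (mod 28).

(←) This fails: take r = 7. Then 7² = 49 ≡ 21 (mod 28), yet 7 ≡ 7 (mod 28), not 21.

(⇒) holds; (⇐) fails.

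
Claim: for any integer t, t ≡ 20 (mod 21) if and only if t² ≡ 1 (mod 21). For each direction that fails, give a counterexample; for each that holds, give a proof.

Converse. This fails: take t = 1. Then 1² = 1 ≡ 1 (mod 21), yet 1 ≡ 1 (mod 21), not 20.

Forward direction. Suppose t ≡ 20 (mod 21). Write t = 21j + 20. Then (21j + 20)² = 441j² + 840j + 400 = 21(21j² + 40j + 19) + 1, so t² ≡ 1 (mod 21).

(⇒) holds; (⇐) fails.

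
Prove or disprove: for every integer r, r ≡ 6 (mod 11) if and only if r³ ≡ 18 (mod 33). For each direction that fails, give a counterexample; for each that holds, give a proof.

Only the reverse direction holds.

(→) This fails: take r = 17. Then 17 ≡ 6 (mod 11), but 17³ = 4913 ≡ 29 (mod 33), not 18.

(←) Conversely, the residues r modulo 33 with r³ ≡ 18 (mod 33) are exactly {6}, and each is ≡ 6 (mod 11).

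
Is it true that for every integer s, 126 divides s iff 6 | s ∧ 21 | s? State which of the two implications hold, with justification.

(→) If 126 ∣ s, write s = 126q. Since 126 = 21·6, s = 6·(21q), so 6 ∣ s; and since 126 = 6·21, s = 21·(6q), so 21 ∣ s.

(←) This fails: take s = 42. Both 6 ∣ 42 and 21 ∣ 42, yet 42 is not a multiple of 126 (since 42 = 0·126 + 42), so 126 ∤ 42.

(⇒) holds; (⇐) fails.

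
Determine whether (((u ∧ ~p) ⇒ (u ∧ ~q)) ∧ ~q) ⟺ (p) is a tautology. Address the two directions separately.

Both directions fail.

Forward direction. This fails. Under p = F, u = F, q = F, the left side is true but the right side is false.

Converse. This fails. Under p = T, u = F, q = T, the left side is false but the right side is true.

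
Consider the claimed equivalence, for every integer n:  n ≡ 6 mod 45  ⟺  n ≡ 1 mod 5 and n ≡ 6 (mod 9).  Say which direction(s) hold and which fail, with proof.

Both directions hold.

[⇐] If n ≡ 1 (mod 5) and n ≡ 6 (mod 9), then by the Chinese remainder theorem n ≡ 6 (mod 45). This is exactly n ≡ 6 (mod 45).

[⇒] Suppose n ≡ 6 (mod 45); write n = 45j + 6. Since 5 ∣ 45, reducing mod 5 gives n ≡ 6 ≡ 1 (mod 5); since 9 ∣ 45, reducing mod 9 gives n ≡ 6 (mod 9).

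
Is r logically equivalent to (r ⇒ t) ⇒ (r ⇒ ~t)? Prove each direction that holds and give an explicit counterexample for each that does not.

(⇒) This fails. Under r = T, t = T, the left side is true but the right side is false.

(⇐) This fails. Under r = F, t = F, the left side is false but the right side is true.

Both directions fail.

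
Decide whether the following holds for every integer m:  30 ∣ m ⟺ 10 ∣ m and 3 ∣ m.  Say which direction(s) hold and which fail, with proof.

[⇒] If 30 ∣ m, write m = 30q. Since 30 = 3·10, m = 10·(3q), so 10 ∣ m; and since 30 = 10·3, m = 3·(10q), so 3 ∣ m.

[⇐] Suppose 10 ∣ m and 3 ∣ m. Any common multiple of 10 and 3 is a multiple of their lcm; here gcd(10, 3) = 1, so lcm(10, 3) = 10·3 = 30, so 30 ∣ m.

Equivalent; both directions hold.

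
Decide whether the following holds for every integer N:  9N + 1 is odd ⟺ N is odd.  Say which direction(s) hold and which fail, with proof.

(⟹) This fails: N = 2 gives 9N + 1 = 19, which is odd, but 2 is even, not odd.

(⟸) This also fails: N = 7 is odd, but 9N + 1 = 64 is even, not odd.

Neither direction holds.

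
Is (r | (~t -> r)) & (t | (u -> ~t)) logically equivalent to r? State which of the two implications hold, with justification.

[⇐] Assume the antecedent. If u is true, the antecedent forces (u = T, r = T, t = F) or (u = T, r = T, t = T), and the consequent holds there. If u is false, the antecedent forces (u = F, r = T, t = F) or (u = F, r = T, t = T), and the consequent holds there. Either way the consequent holds.

[⇒] This fails. Under u = F, r = F, t = T, the left side is true but the right side is false.

Only the converse holds.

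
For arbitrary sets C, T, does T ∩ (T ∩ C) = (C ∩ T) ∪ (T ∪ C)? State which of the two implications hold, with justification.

Only the forward inclusion holds.

(⊆) Let x ∈ T ∩ (T ∩ C). Then x ∈ C ∩ T, from which x ∈ (C ∩ T) ∪ (T ∪ C).

(⊇) This inclusion fails. Take C = {1}, T = ∅; then 1 ∈ (C ∩ T) ∪ (T ∪ C) but 1 ∉ T ∩ (T ∩ C).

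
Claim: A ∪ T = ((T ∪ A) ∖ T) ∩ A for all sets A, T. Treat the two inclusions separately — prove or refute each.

Forward inclusion. This inclusion fails. Take A = ∅, T = {1}; then 1 ∈ A ∪ T but 1 ∉ ((T ∪ A) ∖ T) ∩ A.

Reverse inclusion. Let x ∈ ((T ∪ A) ∖ T) ∩ A. Then x ∈ A and x ∉ T, from which x ∈ A ∪ T.

(⊆) fails; (⊇) holds.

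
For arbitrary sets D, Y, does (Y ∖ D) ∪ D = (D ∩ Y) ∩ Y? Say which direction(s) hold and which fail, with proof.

(⟹) This inclusion fails. Take D = {1}, Y = ∅; then 1 ∈ (Y ∖ D) ∪ D but 1 ∉ (D ∩ Y) ∩ Y.

(⟸) Let x ∈ (D ∩ Y) ∩ Y. Then x ∈ D ∩ Y, from which x ∈ (Y ∖ D) ∪ D.

Only the reverse inclusion holds.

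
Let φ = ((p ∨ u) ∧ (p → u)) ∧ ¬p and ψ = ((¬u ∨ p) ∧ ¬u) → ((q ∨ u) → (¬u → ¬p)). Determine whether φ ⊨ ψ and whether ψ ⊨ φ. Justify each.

(⇒) holds; (⇐) fails.

(⇒) Assume the antecedent. If p is true, the antecedent cannot hold. If p is false, the consequent reduces to true regardless of the other variables. Either way the consequent holds.

(⇐) This fails. Under p = F, u = F, q = F, the left side is false but the right side is true.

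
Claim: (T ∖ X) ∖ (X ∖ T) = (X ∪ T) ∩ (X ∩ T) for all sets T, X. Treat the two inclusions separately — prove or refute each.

(⊆) fails and (⊇) fails.

Forward inclusion. This inclusion fails. Take T = {1}, X = ∅; then 1 ∈ (T ∖ X) ∖ (X ∖ T) but 1 ∉ (X ∪ T) ∩ (X ∩ T).

Reverse inclusion. This inclusion fails. Take T = {1}, X = {1}; then 1 ∈ (X ∪ T) ∩ (X ∩ T) but 1 ∉ (T ∖ X) ∖ (X ∖ T).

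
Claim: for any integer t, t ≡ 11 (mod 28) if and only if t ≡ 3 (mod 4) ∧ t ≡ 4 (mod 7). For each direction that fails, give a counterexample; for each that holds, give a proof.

Forward direction. Suppose t ≡ 11 (mod 28); write t = 28j + 11. Since 4 ∣ 28, reducing mod 4 gives t ≡ 11 ≡ 3 (mod 4); since 7 ∣ 28, reducing mod 7 gives t ≡ 11 ≡ 4 (mod 7).

Converse. If t ≡ 3 (mod 4) and t ≡ 4 (mod 7), then by the Chinese remainder theorem t ≡ 11 (mod 28). This is exactly t ≡ 11 (mod 28).

Equivalent; both directions hold.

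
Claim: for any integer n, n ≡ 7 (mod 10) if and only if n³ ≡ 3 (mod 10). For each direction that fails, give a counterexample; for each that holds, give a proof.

Forward direction. Suppose n ≡ 7 (mod 10). Write n = 10j + 7. Then (10j + 7)³ = 1000j³ + 2100j² + 1470j + 343 = 10(100j³ + 210j² + 147j + 34) + 3, so n³ ≡ 3 (mod 10).

Converse. Suppose n³ ≡ 3 (mod 10). The only residue r in {0, …, 9} with r³ ≡ 3 (mod 10) is r = 7, so n ≡ 7 (mod 10).

Equivalent; both directions hold.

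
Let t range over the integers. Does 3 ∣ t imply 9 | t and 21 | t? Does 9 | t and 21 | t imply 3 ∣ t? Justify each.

(⇒) fails; (⇐) holds.

[⇐] Suppose 9 ∣ t and 21 ∣ t. Any common multiple of 9 and 21 is a multiple of their lcm; here lcm(9, 21) = 9·21/gcd(9, 21) = 189/3 = 63, so 63 ∣ t. Since 3 ∣ 63, it follows that 3 ∣ t.

[⇒] This fails: take t = 3. Certainly 3 ∣ 3, but 9 ∤ 3.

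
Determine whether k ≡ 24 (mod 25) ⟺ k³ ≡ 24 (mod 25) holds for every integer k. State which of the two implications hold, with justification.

(⟸) Suppose k³ ≡ 24 (mod 25). The only residue r in {0, …, 24} with r³ ≡ 24 (mod 25) is r = 24, so k ≡ 24 (mod 25).

(⟹) Suppose k ≡ 24 (mod 25). Write k = 25j + 24. Then (25j + 24)³ = 15625j³ + 45000j² + 43200j + 13824 = 25(625j³ + 1800j² + 1728j + 552) + 24, so k³ ≡ 24 (mod 25).

The biconditional holds.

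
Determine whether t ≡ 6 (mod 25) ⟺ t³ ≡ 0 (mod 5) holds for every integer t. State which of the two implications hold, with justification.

(⇒) fails and (⇐) fails.

Forward direction. This fails: take t = 6. Then 6 ≡ 6 (mod 25), but 6³ = 216 ≡ 1 (mod 5), not 0.

Converse. This fails: take t = 0. Then 0³ = 0 ≡ 0 (mod 5), yet 0 ≡ 0 (mod 25), not 6.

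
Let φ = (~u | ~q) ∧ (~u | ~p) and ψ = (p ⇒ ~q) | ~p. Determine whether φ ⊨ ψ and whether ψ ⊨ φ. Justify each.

Neither implication holds.

(⟹) This fails. Under q = T, p = T, u = F, the left side is true but the right side is false.

(⟸) This fails. Under q = T, p = F, u = T, the left side is false but the right side is true.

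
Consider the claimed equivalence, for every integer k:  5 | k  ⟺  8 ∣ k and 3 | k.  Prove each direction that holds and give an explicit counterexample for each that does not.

Forward direction. This fails: take k = 5. Certainly 5 ∣ 5, but 8 ∤ 5.

Converse. This fails: take k = 24. Both 8 ∣ 24 and 3 ∣ 24, yet 24 is not a multiple of 5 (since 24 = 4·5 + 4), so 5 ∤ 24.

(⇒) fails and (⇐) fails.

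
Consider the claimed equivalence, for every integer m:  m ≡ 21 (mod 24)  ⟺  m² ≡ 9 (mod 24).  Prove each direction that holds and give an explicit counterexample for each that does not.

[⇒] Suppose m ≡ 21 (mod 24). Write m = 24j + 21. Then (24j + 21)² = 576j² + 1008j + 441 = 24(24j² + 42j + 18) + 9, so m² ≡ 9 (mod 24).

[⇐] This fails: take m = 3. Then 3² = 9 ≡ 9 (mod 24), yet 3 ≡ 3 (mod 24), not 21.

(⇒) holds; (⇐) fails.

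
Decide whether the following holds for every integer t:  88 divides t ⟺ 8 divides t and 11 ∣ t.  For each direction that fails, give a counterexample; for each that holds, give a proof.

Forward direction. If 88 ∣ t, write t = 88q. Since 88 = 11·8, t = 8·(11q), so 8 ∣ t; and since 88 = 8·11, t = 11·(8q), so 11 ∣ t.

Converse. Suppose 8 ∣ t and 11 ∣ t. Any common multiple of 8 and 11 is a multiple of their lcm; here gcd(8, 11) = 1, so lcm(8, 11) = 8·11 = 88, so 88 ∣ t.

Both directions hold.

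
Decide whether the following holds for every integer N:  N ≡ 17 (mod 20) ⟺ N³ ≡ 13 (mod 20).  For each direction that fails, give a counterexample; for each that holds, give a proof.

[⇒] Suppose N ≡ 17 (mod 20). Write N = 20j + 17. Then (20j + 17)³ = 8000j³ + 20400j² + 17340j + 4913 = 20(400j³ + 1020j² + 867j + 245) + 13, so N³ ≡ 13 (mod 20).

[⇐] Conversely, suppose N³ ≡ 13 (mod 20). The only residue r in {0, …, 19} with r³ ≡ 13 (mod 20) is r = 17, so N ≡ 17 (mod 20).

Both directions hold.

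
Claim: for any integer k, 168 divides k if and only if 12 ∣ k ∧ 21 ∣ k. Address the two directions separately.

The forward direction holds; the converse fails.

Forward direction. If 168 ∣ k, write k = 168q. Since 168 = 14·12, k = 12·(14q), so 12 ∣ k; and since 168 = 8·21, k = 21·(8q), so 21 ∣ k.

Converse. This fails: take k = 84. Both 12 ∣ 84 and 21 ∣ 84, yet 84 is not a multiple of 168 (since 84 = 0·168 + 84), so 168 ∤ 84.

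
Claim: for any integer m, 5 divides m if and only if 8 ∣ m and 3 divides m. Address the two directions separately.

[⇒] This fails: take m = 5. Certainly 5 ∣ 5, but 8 ∤ 5.

[⇐] This fails: take m = 24. Both 8 ∣ 24 and 3 ∣ 24, yet 24 is not a multiple of 5 (since 24 = 4·5 + 4), so 5 ∤ 24.

(⇒) fails and (⇐) fails.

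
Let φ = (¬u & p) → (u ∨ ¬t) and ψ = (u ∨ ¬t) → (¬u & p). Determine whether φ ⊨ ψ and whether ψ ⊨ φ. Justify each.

(⇒) This fails. Under u = F, p = F, t = F, the left side is true but the right side is false.

(⇐) This fails. Under u = F, p = T, t = T, the left side is false but the right side is true.

Neither direction holds.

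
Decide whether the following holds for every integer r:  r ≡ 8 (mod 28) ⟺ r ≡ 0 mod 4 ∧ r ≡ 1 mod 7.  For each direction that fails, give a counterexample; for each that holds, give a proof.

Both directions hold; the statement is true.

[⇒] Suppose r ≡ 8 (mod 28); write r = 28j + 8. Since 4 ∣ 28, reducing mod 4 gives r ≡ 8 ≡ 0 (mod 4); since 7 ∣ 28, reducing mod 7 gives r ≡ 8 ≡ 1 (mod 7).

[⇐] Conversely, if r ≡ 0 (mod 4) and r ≡ 1 (mod 7), then by the Chinese remainder theorem r ≡ 8 (mod 28). This is exactly r ≡ 8 (mod 28).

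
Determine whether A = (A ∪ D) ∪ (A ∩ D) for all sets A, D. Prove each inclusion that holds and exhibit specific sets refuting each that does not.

(⟸) This inclusion fails. Take A = ∅, D = {1}; then 1 ∈ (A ∪ D) ∪ (A ∩ D) but 1 ∉ A.

(⟹) Let x ∈ A. Then either x ∈ A and x ∉ D; or x ∈ A ∩ D. In each case x ∈ (A ∪ D) ∪ (A ∩ D), so A ⊆ (A ∪ D) ∪ (A ∩ D).

The sets are not equal: only the forward inclusion holds.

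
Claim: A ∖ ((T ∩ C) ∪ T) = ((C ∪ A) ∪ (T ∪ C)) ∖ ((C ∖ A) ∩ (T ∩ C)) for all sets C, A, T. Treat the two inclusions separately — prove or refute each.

(⊆) holds; (⊇) fails.

Forward inclusion. Let x ∈ A ∖ ((T ∩ C) ∪ T). Then either x ∈ A and x ∉ C, T; or x ∈ C ∩ A and x ∉ T. In each case x ∈ ((C ∪ A) ∪ (T ∪ C)) ∖ ((C ∖ A) ∩ (T ∩ C)), so A ∖ ((T ∩ C) ∪ T) ⊆ ((C ∪ A) ∪ (T ∪ C)) ∖ ((C ∖ A) ∩ (T ∩ C)).

Reverse inclusion. This inclusion fails. Take C = {1}, A = ∅, T = ∅; then 1 ∈ ((C ∪ A) ∪ (T ∪ C)) ∖ ((C ∖ A) ∩ (T ∩ C)) but 1 ∉ A ∖ ((T ∩ C) ∪ T).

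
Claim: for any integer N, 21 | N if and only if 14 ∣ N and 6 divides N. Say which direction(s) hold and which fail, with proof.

Only the converse holds.

[⇒] This fails: take N = 21. Certainly 21 ∣ 21, but 14 ∤ 21.

[⇐] Suppose 14 ∣ N and 6 ∣ N. Any common multiple of 14 and 6 is a multiple of their lcm; here lcm(14, 6) = 14·6/gcd(14, 6) = 84/2 = 42, so 42 ∣ N. Since 21 ∣ 42, it follows that 21 ∣ N.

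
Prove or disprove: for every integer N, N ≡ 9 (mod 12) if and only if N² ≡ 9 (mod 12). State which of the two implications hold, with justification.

(⇒) Suppose N ≡ 9 (mod 12). Write N = 12j + 9. Then (12j + 9)² = 144j² + 216j + 81 = 12(12j² + 18j + 6) + 9, so N² ≡ 9 (mod 12).

(⇐) This fails: take N = 3. Then 3² = 9 ≡ 9 (mod 12), yet 3 ≡ 3 (mod 12), not 9.

Only the forward direction holds.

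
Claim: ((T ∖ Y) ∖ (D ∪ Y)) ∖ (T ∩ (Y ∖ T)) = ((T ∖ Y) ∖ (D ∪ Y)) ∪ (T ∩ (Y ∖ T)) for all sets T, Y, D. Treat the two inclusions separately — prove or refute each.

Both inclusions hold.

Forward inclusion. Let x ∈ ((T ∖ Y) ∖ (D ∪ Y)) ∖ (T ∩ (Y ∖ T)). Then x ∈ T and x ∉ Y, D, from which x ∈ ((T ∖ Y) ∖ (D ∪ Y)) ∪ (T ∩ (Y ∖ T)).

Reverse inclusion. Let x ∈ ((T ∖ Y) ∖ (D ∪ Y)) ∪ (T ∩ (Y ∖ T)). Then x ∈ T and x ∉ Y, D, from which x ∈ ((T ∖ Y) ∖ (D ∪ Y)) ∖ (T ∩ (Y ∖ T)).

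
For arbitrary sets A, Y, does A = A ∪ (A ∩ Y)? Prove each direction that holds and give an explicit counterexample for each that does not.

(⊆) Let x ∈ A. Then either x ∈ A and x ∉ Y; or x ∈ A ∩ Y. In each case x ∈ A ∪ (A ∩ Y), so A ⊆ A ∪ (A ∩ Y).

(⊇) Let x ∈ A ∪ (A ∩ Y). Then either x ∈ A and x ∉ Y; or x ∈ A ∩ Y. In each case x ∈ A, so A ∪ (A ∩ Y) ⊆ A.

The two sets are equal.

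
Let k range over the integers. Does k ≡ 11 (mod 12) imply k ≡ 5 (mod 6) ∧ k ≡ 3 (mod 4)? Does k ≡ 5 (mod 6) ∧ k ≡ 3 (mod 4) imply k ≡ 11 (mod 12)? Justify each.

The biconditional holds.

(⟹) Suppose k ≡ 11 (mod 12); write k = 12j + 11. Since 6 ∣ 12, reducing mod 6 gives k ≡ 11 ≡ 5 (mod 6); since 4 ∣ 12, reducing mod 4 gives k ≡ 11 ≡ 3 (mod 4).

(⟸) Conversely, if k ≡ 5 (mod 6) and k ≡ 3 (mod 4), then by the Chinese remainder theorem k ≡ 11 (mod 12). This is exactly k ≡ 11 (mod 12).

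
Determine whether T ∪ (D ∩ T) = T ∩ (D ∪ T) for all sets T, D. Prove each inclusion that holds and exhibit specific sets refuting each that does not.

(⊇) Let x ∈ T ∩ (D ∪ T). Then either x ∈ T and x ∉ D; or x ∈ T ∩ D. In each case x ∈ T ∪ (D ∩ T), so T ∩ (D ∪ T) ⊆ T ∪ (D ∩ T).

(⊆) Let x ∈ T ∪ (D ∩ T). Then either x ∈ T and x ∉ D; or x ∈ T ∩ D. In each case x ∈ T ∩ (D ∪ T), so T ∪ (D ∩ T) ⊆ T ∩ (D ∪ T).

Both inclusions hold.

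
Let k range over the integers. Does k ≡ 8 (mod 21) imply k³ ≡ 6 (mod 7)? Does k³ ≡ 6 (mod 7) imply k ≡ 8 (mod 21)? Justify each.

(⇒) fails and (⇐) fails.

(⟹) This fails: take k = 8. Then 8 ≡ 8 (mod 21), but 8³ = 512 ≡ 1 (mod 7), not 6.

(⟸) This fails: take k = 3. Then 3³ = 27 ≡ 6 (mod 7), yet 3 ≡ 3 (mod 21), not 8.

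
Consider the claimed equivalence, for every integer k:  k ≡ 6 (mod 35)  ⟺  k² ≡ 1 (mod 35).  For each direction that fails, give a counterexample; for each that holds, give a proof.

[⇐] This fails: take k = 1. Then 1² = 1 ≡ 1 (mod 35), yet 1 ≡ 1 (mod 35), not 6.

[⇒] Suppose k ≡ 6 (mod 35). Write k = 35j + 6. Then (35j + 6)² = 1225j² + 420j + 36 = 35(35j² + 12j + 1) + 1, so k² ≡ 1 (mod 35).

(⇒) holds; (⇐) fails.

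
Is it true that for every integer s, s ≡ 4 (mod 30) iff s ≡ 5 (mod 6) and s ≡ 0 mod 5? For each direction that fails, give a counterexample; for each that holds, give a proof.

(⇒) fails and (⇐) fails.

(⇒) This fails: s = 4 gives 4 ≡ 4 (mod 30) but 4 ≡ 4 (mod 6), so the conjunction on the right does not hold.

(⇐) This fails: s = 5 satisfies both congruences on the right (5 ≡ 5 mod 6 and 5 ≡ 0 mod 5) yet 5 ≡ 5 (mod 30), not 4.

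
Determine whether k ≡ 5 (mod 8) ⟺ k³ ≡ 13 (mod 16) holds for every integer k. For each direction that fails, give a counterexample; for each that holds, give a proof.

(⇒) This fails: take k = 13. Then 13 ≡ 5 (mod 8), but 13³ = 2197 ≡ 5 (mod 16), not 13.

(⇐) Conversely, the residues r modulo 16 with r³ ≡ 13 (mod 16) are exactly {5}, and each is ≡ 5 (mod 8).

The forward direction fails; the converse holds.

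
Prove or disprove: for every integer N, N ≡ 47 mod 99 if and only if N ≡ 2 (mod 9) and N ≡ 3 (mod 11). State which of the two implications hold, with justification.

(⟹) Suppose N ≡ 47 (mod 99); write N = 99j + 47. Since 9 ∣ 99, reducing mod 9 gives N ≡ 47 ≡ 2 (mod 9); since 11 ∣ 99, reducing mod 11 gives N ≡ 47 ≡ 3 (mod 11).

(⟸) Conversely, if N ≡ 2 (mod 9) and N ≡ 3 (mod 11), then by the Chinese remainder theorem N ≡ 47 (mod 99). This is exactly N ≡ 47 (mod 99).

Equivalent; both directions hold.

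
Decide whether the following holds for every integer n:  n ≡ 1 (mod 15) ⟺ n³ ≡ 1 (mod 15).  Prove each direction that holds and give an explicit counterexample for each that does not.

Both directions hold.

(→) Suppose n ≡ 1 (mod 15). Write n = 15j + 1. Then (15j + 1)³ = 3375j³ + 675j² + 45j + 1 = 15(225j³ + 45j² + 3j) + 1, so n³ ≡ 1 (mod 15).

(←) Conversely, suppose n³ ≡ 1 (mod 15). The only residue r in {0, …, 14} with r³ ≡ 1 (mod 15) is r = 1, so n ≡ 1 (mod 15).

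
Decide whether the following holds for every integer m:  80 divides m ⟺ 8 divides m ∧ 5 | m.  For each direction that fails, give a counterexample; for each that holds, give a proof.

(⇒) If 80 ∣ m, write m = 80q. Since 80 = 10·8, m = 8·(10q), so 8 ∣ m; and since 80 = 16·5, m = 5·(16q), so 5 ∣ m.

(⇐) This fails: take m = 40. Both 8 ∣ 40 and 5 ∣ 40, yet 40 is not a multiple of 80 (since 40 = 0·80 + 40), so 80 ∤ 40.

Only the forward direction holds.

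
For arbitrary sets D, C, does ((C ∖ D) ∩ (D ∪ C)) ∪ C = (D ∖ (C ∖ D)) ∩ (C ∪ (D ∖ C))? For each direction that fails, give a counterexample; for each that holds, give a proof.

Both inclusions fail.

(⊆) This inclusion fails. Take D = ∅, C = {1}; then 1 ∈ ((C ∖ D) ∩ (D ∪ C)) ∪ C but 1 ∉ (D ∖ (C ∖ D)) ∩ (C ∪ (D ∖ C)).

(⊇) This inclusion fails. Take D = {1}, C = ∅; then 1 ∈ (D ∖ (C ∖ D)) ∩ (C ∪ (D ∖ C)) but 1 ∉ ((C ∖ D) ∩ (D ∪ C)) ∪ C.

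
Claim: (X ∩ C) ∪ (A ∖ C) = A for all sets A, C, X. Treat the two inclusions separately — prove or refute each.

Forward inclusion. This inclusion fails. Take A = ∅, C = {1}, X = {1}; then 1 ∈ (X ∩ C) ∪ (A ∖ C) but 1 ∉ A.

Reverse inclusion. This inclusion fails. Take A = {1}, C = {1}, X = ∅; then 1 ∈ A but 1 ∉ (X ∩ C) ∪ (A ∖ C).

Neither inclusion holds.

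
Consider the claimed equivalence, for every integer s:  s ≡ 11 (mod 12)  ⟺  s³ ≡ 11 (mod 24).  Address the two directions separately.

The forward direction fails; the converse holds.

(⇒) This fails: take s = 23. Then 23 ≡ 11 (mod 12), but 23³ = 12167 ≡ 23 (mod 24), not 11.

(⇐) Conversely, the residues r modulo 24 with r³ ≡ 11 (mod 24) are exactly {11}, and each is ≡ 11 (mod 12).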